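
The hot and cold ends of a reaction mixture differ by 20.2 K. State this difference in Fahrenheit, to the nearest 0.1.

36.4°F

For a temperature interval the offset drops out; only the factor 1.8 applies.
20.2 × 1.8 = 36.4.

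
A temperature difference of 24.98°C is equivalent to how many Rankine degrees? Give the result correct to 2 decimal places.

An interval of 1°C corresponds to 1.8°R.
24.98 × 1.8 = 44.96.

44.96°R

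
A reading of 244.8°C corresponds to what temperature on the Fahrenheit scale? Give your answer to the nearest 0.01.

472.64°F

In Fahrenheit: 244.8000 × 1.8 + 32 = 472.64°F.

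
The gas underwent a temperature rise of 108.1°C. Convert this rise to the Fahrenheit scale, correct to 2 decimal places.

An interval of 1°C corresponds to 1.8°F.
108.1 × 1.8 = 194.58.

194.58°F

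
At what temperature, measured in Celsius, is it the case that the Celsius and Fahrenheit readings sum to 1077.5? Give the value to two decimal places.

Let C be the Celsius reading. The Fahrenheit reading is F = 1.8·C + 32.
Require C + F = 1077.5: (2.8)·C + 32 = 1077.5.
C = (1077.5 - 32) / (2.8) = 373.39.

373.39°C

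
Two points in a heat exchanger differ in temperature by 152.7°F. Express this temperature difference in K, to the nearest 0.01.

84.83 K

Only the scale ratio 5/9 matters for a change in temperature.
152.7 × 5/9 = 84.83.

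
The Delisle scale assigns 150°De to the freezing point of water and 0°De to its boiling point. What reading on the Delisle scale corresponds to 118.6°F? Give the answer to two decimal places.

77.83°De

First in Celsius: (118.6 - 32) × 5/9 = 48.1111°C.
Linearly onto the Delisle scale: 150 + (48.1111 / 100) × (0 - 150) = 77.83°De.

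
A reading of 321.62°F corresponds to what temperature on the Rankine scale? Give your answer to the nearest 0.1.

In Celsius: (321.62 - 32) × 5/9 = 160.9000°C.
In Rankine: 160.9000 × 1.8 + 491.67 = 781.3°R.

781.3°R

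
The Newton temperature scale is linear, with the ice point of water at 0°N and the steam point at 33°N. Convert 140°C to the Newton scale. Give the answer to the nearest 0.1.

46.2°N

Linearly onto the Newton scale: 0 + (140.0000 / 100) × (33 - 0) = 46.2°N.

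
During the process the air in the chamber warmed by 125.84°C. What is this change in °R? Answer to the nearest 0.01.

For a temperature interval the offset drops out; only the factor 1.8 applies.
125.84 × 1.8 = 226.51.

226.51°R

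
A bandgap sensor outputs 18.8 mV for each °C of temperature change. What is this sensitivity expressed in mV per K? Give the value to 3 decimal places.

18.800 mV per K

Since only a temperature interval is involved, the additive offset between the scales drops out.
A change of 1 K is a change of 1°C, so per K the value is 18.8 × 1 = 18.800.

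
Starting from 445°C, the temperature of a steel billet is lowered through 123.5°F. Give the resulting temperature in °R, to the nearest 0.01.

1169.17°R

The 123.5°F change is an interval, so only the factor 5/9 applies: -123.5 × 5/9 = -68.6111°C.
Final Celsius temperature: 445.0000 - 68.6111 = 376.3889°C.
In Rankine: 376.3889 × 1.8 + 491.67 = 1169.17°R.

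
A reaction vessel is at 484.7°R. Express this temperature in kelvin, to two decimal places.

269.28 K

In Celsius: (484.7 - 491.67) × 5/9 = -3.8722°C.
In kelvin: -3.8722 + 273.15 = 269.28 K.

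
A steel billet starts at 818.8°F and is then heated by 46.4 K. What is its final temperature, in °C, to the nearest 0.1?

483.5°C

Initial temperature in Celsius: (818.8 - 32) × 5/9 = 437.1111°C.
The 46.4 K change is an interval; Kelvin and Celsius degrees are the same size, so ΔC = +46.4°C.
Final Celsius temperature: 437.1111 + 46.4000 = 483.5111°C.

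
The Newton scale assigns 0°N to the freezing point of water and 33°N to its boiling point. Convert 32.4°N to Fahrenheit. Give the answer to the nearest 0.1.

Linear interpolation between the fixed points: C = (32.4 - 0) × 100 / (33 - 0) = 98.1818°C.
Then 98.1818 × 1.8 + 32 = 208.7°F.

208.7°F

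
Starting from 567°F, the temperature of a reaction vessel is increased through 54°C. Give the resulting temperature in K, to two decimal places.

Initial temperature in Celsius: (567 - 32) × 5/9 = 297.2222°C.
Final Celsius temperature: 297.2222 + 54.0000 = 351.2222°C.
In kelvin: 351.2222 + 273.15 = 624.37 K.

624.37 K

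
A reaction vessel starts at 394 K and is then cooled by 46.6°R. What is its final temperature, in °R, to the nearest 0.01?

662.60°R

Initial temperature in Celsius: 394 - 273.15 = 120.8500°C.
The 46.6°R change is an interval, so only the factor 5/9 applies: -46.6 × 5/9 = -25.8889°C.
Final Celsius temperature: 120.8500 - 25.8889 = 94.9611°C.
In Rankine: 94.9611 × 1.8 + 491.67 = 662.60°R.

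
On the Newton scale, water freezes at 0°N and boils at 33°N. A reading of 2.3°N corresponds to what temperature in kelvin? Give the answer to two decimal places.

280.12 K

Linear interpolation between the fixed points: C = (2.3 - 0) × 100 / (33 - 0) = 6.9697°C.
Then 6.9697 + 273.15 = 280.12 K.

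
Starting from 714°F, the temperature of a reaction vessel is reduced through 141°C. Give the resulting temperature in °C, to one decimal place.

Initial temperature in Celsius: (714 - 32) × 5/9 = 378.8889°C.
Final Celsius temperature: 378.8889 - 141.0000 = 237.8889°C.

237.9°C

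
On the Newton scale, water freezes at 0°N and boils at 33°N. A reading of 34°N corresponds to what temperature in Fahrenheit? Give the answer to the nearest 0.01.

Linear interpolation between the fixed points: C = (34 - 0) × 100 / (33 - 0) = 103.0303°C.
Then 103.0303 × 1.8 + 32 = 217.45°F.

217.45°F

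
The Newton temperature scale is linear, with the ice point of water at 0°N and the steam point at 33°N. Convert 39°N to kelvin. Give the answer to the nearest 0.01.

Linear interpolation between the fixed points: C = (39 - 0) × 100 / (33 - 0) = 118.1818°C.
Then 118.1818 + 273.15 = 391.33 K.

391.33 K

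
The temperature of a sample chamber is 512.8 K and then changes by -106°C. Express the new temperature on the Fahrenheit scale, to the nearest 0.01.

Initial temperature in Celsius: 512.8 - 273.15 = 239.6500°C.
Final Celsius temperature: 239.6500 - 106.0000 = 133.6500°C.
In Fahrenheit: 133.6500 × 1.8 + 32 = 272.57°F.

272.57°F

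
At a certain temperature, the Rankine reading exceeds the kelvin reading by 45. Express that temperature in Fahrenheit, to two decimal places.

-358.42°F

Let x be the Rankine reading; then the kelvin reading is 5/9·x.
(5/9·x) - x = -45  ⇒  (-4/9)·x = -45  ⇒  x = 101.2500°R.
In Celsius: (101.25 - 491.67) × 5/9 = -216.9000°C.
In Fahrenheit: -216.9000 × 1.8 + 32 = -358.42°F.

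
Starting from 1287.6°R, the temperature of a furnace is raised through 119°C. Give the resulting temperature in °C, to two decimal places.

561.18°C

Initial temperature in Celsius: (1287.6 - 491.67) × 5/9 = 442.1833°C.
Final Celsius temperature: 442.1833 + 119.0000 = 561.1833°C.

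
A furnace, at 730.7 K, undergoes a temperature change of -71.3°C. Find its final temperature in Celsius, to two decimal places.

Initial temperature in Celsius: 730.7 - 273.15 = 457.5500°C.
Final Celsius temperature: 457.5500 - 71.3000 = 386.2500°C.

386.25°C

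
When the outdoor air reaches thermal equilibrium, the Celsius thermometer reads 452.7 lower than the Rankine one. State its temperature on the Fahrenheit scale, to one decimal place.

Let x be the Rankine reading; then the Celsius reading is 5/9·x - 273.15.
(5/9·x - 273.15) - x = -452.7  ⇒  (-4/9)·x = -179.55  ⇒  x = 403.9875°R.
In Celsius: (403.9875 - 491.67) × 5/9 = -48.7125°C.
In Fahrenheit: -48.7125 × 1.8 + 32 = -55.7°F.

-55.7°F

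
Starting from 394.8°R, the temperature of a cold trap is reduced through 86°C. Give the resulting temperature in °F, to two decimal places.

Initial temperature in Celsius: (394.8 - 491.67) × 5/9 = -53.8167°C.
Final Celsius temperature: -53.8167 - 86.0000 = -139.8167°C.
In Fahrenheit: -139.8167 × 1.8 + 32 = -219.67°F.

-219.67°F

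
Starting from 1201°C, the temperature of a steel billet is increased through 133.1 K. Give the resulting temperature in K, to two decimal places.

The 133.1 K change is an interval; Kelvin and Celsius degrees are the same size, so ΔC = +133.1°C.
Final Celsius temperature: 1201.0000 + 133.1000 = 1334.1000°C.
In kelvin: 1334.1000 + 273.15 = 1607.25 K.

1607.25 K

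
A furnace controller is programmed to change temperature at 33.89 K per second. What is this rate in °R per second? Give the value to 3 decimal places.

Since only a temperature interval is involved, the additive offset between the scales drops out.
A change of 1 K is a change of 1.8°R, so 33.89 × 1.8 = 61.002.

61.002 °R/second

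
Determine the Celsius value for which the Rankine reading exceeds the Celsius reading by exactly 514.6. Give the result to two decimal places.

28.66°C

Let C be the Celsius reading. The Rankine reading is R = 1.8·C + 491.67.
Require R - C = 514.6: (0.8)·C + 491.67 = 514.6.
C = (514.6 - 491.67) / (0.8) = 28.66.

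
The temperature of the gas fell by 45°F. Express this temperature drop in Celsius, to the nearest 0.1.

For a temperature interval the offset drops out; only the factor 5/9 applies.
45 × 5/9 = 25.0.

25.0°C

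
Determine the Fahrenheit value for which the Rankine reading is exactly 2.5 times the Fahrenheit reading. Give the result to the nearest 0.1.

Let F be the Fahrenheit reading. The Rankine reading is R = 1·F + 459.67.
Require R = 2.5·F: 1·F + 459.67 = 2.5·F.
(-1.5)·F = -459.67  ⇒  F = 306.4.

306.4°F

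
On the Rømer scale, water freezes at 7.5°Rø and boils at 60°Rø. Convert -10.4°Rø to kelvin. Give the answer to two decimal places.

239.05 K

Linear interpolation between the fixed points: C = (-10.4 - 7.5) × 100 / (60 - 7.5) = -34.0952°C.
Then -34.0952 + 273.15 = 239.05 K.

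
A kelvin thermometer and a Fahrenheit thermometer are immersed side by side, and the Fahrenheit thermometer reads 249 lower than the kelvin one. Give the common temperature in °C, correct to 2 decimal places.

Let x be the kelvin reading; then the Fahrenheit reading is 1.8·x - 459.67.
(1.8·x - 459.67) - x = -249  ⇒  (0.8)·x = 210.67  ⇒  x = 263.3375 K.
In Celsius: 263.3375 - 273.15 = -9.81°C.

-9.81°C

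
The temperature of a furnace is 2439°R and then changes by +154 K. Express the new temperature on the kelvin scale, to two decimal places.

1509.00 K

Initial temperature in Celsius: (2439 - 491.67) × 5/9 = 1081.8500°C.
The 154 K change is an interval; Kelvin and Celsius degrees are the same size, so ΔC = +154°C.
Final Celsius temperature: 1081.8500 + 154.0000 = 1235.8500°C.
In kelvin: 1235.8500 + 273.15 = 1509.00 K.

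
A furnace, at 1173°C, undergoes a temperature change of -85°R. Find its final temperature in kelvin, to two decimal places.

1398.93 K

The 85°R change is an interval, so only the factor 5/9 applies: -85 × 5/9 = -47.2222°C.
Final Celsius temperature: 1173.0000 - 47.2222 = 1125.7778°C.
In kelvin: 1125.7778 + 273.15 = 1398.93 K.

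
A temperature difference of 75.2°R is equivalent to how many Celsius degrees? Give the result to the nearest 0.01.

An interval of 1°R corresponds to 5/9°C.
75.2 × 5/9 = 41.78.

41.78°C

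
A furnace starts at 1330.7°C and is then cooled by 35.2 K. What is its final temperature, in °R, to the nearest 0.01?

The 35.2 K change is an interval; Kelvin and Celsius degrees are the same size, so ΔC = -35.2°C.
Final Celsius temperature: 1330.7000 - 35.2000 = 1295.5000°C.
In Rankine: 1295.5000 × 1.8 + 491.67 = 2823.57°R.

2823.57°R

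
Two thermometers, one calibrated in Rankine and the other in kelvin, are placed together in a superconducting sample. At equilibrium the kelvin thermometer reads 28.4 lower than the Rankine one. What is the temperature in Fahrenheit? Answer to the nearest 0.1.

Let x be the Rankine reading; then the kelvin reading is 5/9·x.
(5/9·x) - x = -28.4  ⇒  (-4/9)·x = -28.4  ⇒  x = 63.9000°R.
In Celsius: (63.9 - 491.67) × 5/9 = -237.6500°C.
In Fahrenheit: -237.6500 × 1.8 + 32 = -395.8°F.

-395.8°F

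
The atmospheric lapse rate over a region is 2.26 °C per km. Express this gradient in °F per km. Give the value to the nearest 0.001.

4.068 °F/km

The quantity depends on a temperature interval, so only the ratio of degree sizes applies; the offset between the scales is irrelevant.
A change of 1°C is a change of 1.8°F, so 2.26 × 1.8 = 4.068.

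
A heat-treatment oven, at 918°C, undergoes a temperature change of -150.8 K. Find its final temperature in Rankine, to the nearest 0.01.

1872.63°R

The 150.8 K change is an interval; Kelvin and Celsius degrees are the same size, so ΔC = -150.8°C.
Final Celsius temperature: 918.0000 - 150.8000 = 767.2000°C.
In Rankine: 767.2000 × 1.8 + 491.67 = 1872.63°R.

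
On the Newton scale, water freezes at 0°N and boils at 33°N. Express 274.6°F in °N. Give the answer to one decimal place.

44.5°N

First in Celsius: (274.6 - 32) × 5/9 = 134.7778°C.
Linearly onto the Newton scale: 0 + (134.7778 / 100) × (33 - 0) = 44.5°N.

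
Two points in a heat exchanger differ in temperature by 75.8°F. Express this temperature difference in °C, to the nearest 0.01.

For a temperature interval the offset drops out; only the factor 5/9 applies.
75.8 × 5/9 = 42.11.

42.11°C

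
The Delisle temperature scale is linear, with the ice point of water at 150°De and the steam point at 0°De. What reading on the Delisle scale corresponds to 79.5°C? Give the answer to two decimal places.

Linearly onto the Delisle scale: 150 + (79.5000 / 100) × (0 - 150) = 30.75°De.

30.75°De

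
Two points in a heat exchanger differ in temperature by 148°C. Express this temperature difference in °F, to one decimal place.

266.4°F

For a temperature interval the offset drops out; only the factor 1.8 applies.
148 × 1.8 = 266.4.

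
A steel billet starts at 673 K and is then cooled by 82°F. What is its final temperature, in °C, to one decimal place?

354.3°C

Initial temperature in Celsius: 673 - 273.15 = 399.8500°C.
The 82°F change is an interval, so only the factor 5/9 applies: -82 × 5/9 = -45.5556°C.
Final Celsius temperature: 399.8500 - 45.5556 = 354.2944°C.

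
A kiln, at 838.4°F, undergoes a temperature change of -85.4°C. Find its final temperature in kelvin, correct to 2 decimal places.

635.75 K

Initial temperature in Celsius: (838.4 - 32) × 5/9 = 448.0000°C.
Final Celsius temperature: 448.0000 - 85.4000 = 362.6000°C.
In kelvin: 362.6000 + 273.15 = 635.75 K.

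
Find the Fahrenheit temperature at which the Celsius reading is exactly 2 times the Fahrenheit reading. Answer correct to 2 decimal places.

Let F be the Fahrenheit reading. The Celsius reading is C = 5/9·F - 17.7778.
Require C = 2·F: 5/9·F - 17.7778 = 2·F.
(-13/9)·F = 17.7778  ⇒  F = -12.31.

-12.31°F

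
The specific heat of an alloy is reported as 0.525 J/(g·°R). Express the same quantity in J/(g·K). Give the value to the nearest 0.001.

The quantity depends on a temperature interval, so only the ratio of degree sizes applies; the offset between the scales is irrelevant.
A change of 1 K is a change of 1.8°R, so per K the value is 0.525 × 1.8 = 0.945.

0.945 J/(g·K)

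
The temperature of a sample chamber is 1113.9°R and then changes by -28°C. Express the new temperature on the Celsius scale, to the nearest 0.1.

Initial temperature in Celsius: (1113.9 - 491.67) × 5/9 = 345.6833°C.
Final Celsius temperature: 345.6833 - 28.0000 = 317.6833°C.

317.7°C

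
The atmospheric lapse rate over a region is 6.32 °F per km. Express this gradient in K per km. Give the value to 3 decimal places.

3.511 K/km

The quantity depends on a temperature interval, so only the ratio of degree sizes applies; the offset between the scales is irrelevant.
A change of 1°F is a change of 5/9 K, so 6.32 × 5/9 = 3.511.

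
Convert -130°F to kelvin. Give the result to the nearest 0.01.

183.15 K

In Celsius: (-130 - 32) × 5/9 = -90.0000°C.
In kelvin: -90.0000 + 273.15 = 183.15 K.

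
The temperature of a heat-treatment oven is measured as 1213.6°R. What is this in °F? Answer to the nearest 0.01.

753.93°F

In Celsius: (1213.6 - 491.67) × 5/9 = 401.0722°C.
In Fahrenheit: 401.0722 × 1.8 + 32 = 753.93°F.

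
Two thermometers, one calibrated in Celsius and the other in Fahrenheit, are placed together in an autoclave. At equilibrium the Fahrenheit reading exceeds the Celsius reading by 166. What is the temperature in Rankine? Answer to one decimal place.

793.2°R

Let x be the Celsius reading; then the Fahrenheit reading is 1.8·x + 32.
(1.8·x + 32) - x = 166  ⇒  (0.8)·x = 134  ⇒  x = 167.5000°C.
In Rankine: 167.5000 × 1.8 + 491.67 = 793.2°R.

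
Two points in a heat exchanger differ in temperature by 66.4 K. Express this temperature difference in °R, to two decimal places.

119.52°R

Only the scale ratio 1.8 matters for a change in temperature.
66.4 × 1.8 = 119.52.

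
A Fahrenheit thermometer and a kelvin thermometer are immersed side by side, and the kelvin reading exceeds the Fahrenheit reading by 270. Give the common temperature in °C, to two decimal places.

-36.06°C

Let x be the Fahrenheit reading; then the kelvin reading is 5/9·x + 255.372.
(5/9·x + 255.372) - x = 270  ⇒  (-4/9)·x = 14.6278  ⇒  x = -32.9125°F.
In Celsius: (-32.9125 - 32) × 5/9 = -36.06°C.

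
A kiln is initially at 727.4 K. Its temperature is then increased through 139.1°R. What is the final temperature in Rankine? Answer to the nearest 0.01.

1448.42°R

Initial temperature in Celsius: 727.4 - 273.15 = 454.2500°C.
The 139.1°R change is an interval, so only the factor 5/9 applies: +139.1 × 5/9 = +77.2778°C.
Final Celsius temperature: 454.2500 + 77.2778 = 531.5278°C.
In Rankine: 531.5278 × 1.8 + 491.67 = 1448.42°R.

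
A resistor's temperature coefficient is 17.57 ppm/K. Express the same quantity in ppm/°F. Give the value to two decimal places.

Since only a temperature interval is involved, the additive offset between the scales drops out.
A change of 1°F is a change of 5/9 K, so per °F the value is 17.57 × 5/9 = 9.76.

9.76 ppm/°F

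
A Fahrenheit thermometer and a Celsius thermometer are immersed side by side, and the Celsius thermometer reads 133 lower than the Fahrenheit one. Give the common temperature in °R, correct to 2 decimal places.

Let x be the Fahrenheit reading; then the Celsius reading is 5/9·x - 17.7778.
(5/9·x - 17.7778) - x = -133  ⇒  (-4/9)·x = -115.222  ⇒  x = 259.2500°F.
In Celsius: (259.25 - 32) × 5/9 = 126.2500°C.
In Rankine: 126.2500 × 1.8 + 491.67 = 718.92°R.

718.92°R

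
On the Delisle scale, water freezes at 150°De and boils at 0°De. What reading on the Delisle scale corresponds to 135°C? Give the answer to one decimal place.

-52.5°De

Linearly onto the Delisle scale: 150 + (135.0000 / 100) × (0 - 150) = -52.5°De.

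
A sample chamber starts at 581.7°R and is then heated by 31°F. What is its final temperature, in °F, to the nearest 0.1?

Initial temperature in Celsius: (581.7 - 491.67) × 5/9 = 50.0167°C.
The 31°F change is an interval, so only the factor 5/9 applies: +31 × 5/9 = +17.2222°C.
Final Celsius temperature: 50.0167 + 17.2222 = 67.2389°C.
In Fahrenheit: 67.2389 × 1.8 + 32 = 153.0°F.

153.0°F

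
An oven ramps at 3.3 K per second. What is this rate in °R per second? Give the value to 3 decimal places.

Since only a temperature interval is involved, the additive offset between the scales drops out.
A change of 1 K is a change of 1.8°R, so 3.3 × 1.8 = 5.940.

5.940 °R/second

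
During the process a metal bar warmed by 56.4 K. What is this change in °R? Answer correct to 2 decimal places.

101.52°R

Only the scale ratio 1.8 matters for a change in temperature.
56.4 × 1.8 = 101.52.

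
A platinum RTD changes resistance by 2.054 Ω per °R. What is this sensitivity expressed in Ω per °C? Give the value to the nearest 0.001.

3.697 Ω per °C

The quantity depends on a temperature interval, so only the ratio of degree sizes applies; the offset between the scales is irrelevant.
A change of 1°C is a change of 1.8°R, so per °C the value is 2.054 × 1.8 = 3.697.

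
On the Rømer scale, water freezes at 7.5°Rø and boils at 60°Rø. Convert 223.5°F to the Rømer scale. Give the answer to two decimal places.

First in Celsius: (223.5 - 32) × 5/9 = 106.3889°C.
Linearly onto the Rømer scale: 7.5 + (106.3889 / 100) × (60 - 7.5) = 63.35°Rø.

63.35°Rø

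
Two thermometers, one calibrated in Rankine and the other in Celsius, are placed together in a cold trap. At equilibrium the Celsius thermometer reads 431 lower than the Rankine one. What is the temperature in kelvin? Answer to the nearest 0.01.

Let x be the Rankine reading; then the Celsius reading is 5/9·x - 273.15.
(5/9·x - 273.15) - x = -431  ⇒  (-4/9)·x = -157.85  ⇒  x = 355.1625°R.
In Celsius: (355.1625 - 491.67) × 5/9 = -75.8375°C.
In kelvin: -75.8375 + 273.15 = 197.31 K.

197.31 K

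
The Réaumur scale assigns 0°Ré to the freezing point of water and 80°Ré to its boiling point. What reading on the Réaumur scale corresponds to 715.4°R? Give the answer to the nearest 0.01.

First in Celsius: (715.4 - 491.67) × 5/9 = 124.2944°C.
Linearly onto the Réaumur scale: 0 + (124.2944 / 100) × (80 - 0) = 99.44°Ré.

99.44°Ré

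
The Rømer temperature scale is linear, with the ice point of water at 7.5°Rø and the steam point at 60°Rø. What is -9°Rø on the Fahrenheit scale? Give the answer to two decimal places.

-24.57°F

Linear interpolation between the fixed points: C = (-9 - 7.5) × 100 / (60 - 7.5) = -31.4286°C.
Then -31.4286 × 1.8 + 32 = -24.57°F.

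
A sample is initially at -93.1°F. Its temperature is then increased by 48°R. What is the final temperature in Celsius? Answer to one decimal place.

Initial temperature in Celsius: (-93.1 - 32) × 5/9 = -69.5000°C.
The 48°R change is an interval, so only the factor 5/9 applies: +48 × 5/9 = +26.6667°C.
Final Celsius temperature: -69.5000 + 26.6667 = -42.8333°C.

-42.8°C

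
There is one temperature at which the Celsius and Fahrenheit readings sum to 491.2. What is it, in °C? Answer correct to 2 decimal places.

Let C be the Celsius reading. The Fahrenheit reading is F = 1.8·C + 32.
Require C + F = 491.2: (2.8)·C + 32 = 491.2.
C = (491.2 - 32) / (2.8) = 164.00.

164.00°C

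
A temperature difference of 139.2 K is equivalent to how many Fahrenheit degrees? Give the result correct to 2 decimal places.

Only the scale ratio 1.8 matters for a change in temperature.
139.2 × 1.8 = 250.56.

250.56°F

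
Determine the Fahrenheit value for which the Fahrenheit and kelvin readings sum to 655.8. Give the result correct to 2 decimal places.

257.42°F

Let F be the Fahrenheit reading. The kelvin reading is K = 5/9·F + 255.372.
Require F + K = 655.8: (14/9)·F + 255.372 = 655.8.
F = (655.8 - 255.372) / (14/9) = 257.42.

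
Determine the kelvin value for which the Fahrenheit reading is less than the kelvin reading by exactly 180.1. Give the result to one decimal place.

Let K be the kelvin reading. The Fahrenheit reading is F = 1.8·K - 459.67.
Require F - K = -180.1: (0.8)·K - 459.67 = -180.1.
K = (-180.1 + 459.67) / (0.8) = 349.5.

349.5 K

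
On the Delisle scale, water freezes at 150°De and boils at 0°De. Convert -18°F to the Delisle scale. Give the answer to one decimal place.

First in Celsius: (-18 - 32) × 5/9 = -27.7778°C.
Linearly onto the Delisle scale: 150 + (-27.7778 / 100) × (0 - 150) = 191.7°De.

191.7°De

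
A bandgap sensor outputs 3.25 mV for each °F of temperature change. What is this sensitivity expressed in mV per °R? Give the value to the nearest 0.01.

3.25 mV per °R

The quantity depends on a temperature interval, so only the ratio of degree sizes applies; the offset between the scales is irrelevant.
A change of 1°R is a change of 1°F, so per °R the value is 3.25 × 1 = 3.25.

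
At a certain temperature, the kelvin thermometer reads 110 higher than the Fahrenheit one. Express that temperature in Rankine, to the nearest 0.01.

786.76°R

Let x be the Fahrenheit reading; then the kelvin reading is 5/9·x + 255.372.
(5/9·x + 255.372) - x = 110  ⇒  (-4/9)·x = -145.372  ⇒  x = 327.0875°F.
In Celsius: (327.0875 - 32) × 5/9 = 163.9375°C.
In Rankine: 163.9375 × 1.8 + 491.67 = 786.76°R.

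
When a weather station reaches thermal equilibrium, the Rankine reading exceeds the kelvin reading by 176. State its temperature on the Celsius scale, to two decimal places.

-53.15°C

Let x be the Rankine reading; then the kelvin reading is 5/9·x.
(5/9·x) - x = -176  ⇒  (-4/9)·x = -176  ⇒  x = 396.0000°R.
In Celsius: (396 - 491.67) × 5/9 = -53.15°C.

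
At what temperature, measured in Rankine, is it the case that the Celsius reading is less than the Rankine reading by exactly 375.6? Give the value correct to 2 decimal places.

Let R be the Rankine reading. The Celsius reading is C = 5/9·R - 273.15.
Require C - R = -375.6: (-4/9)·R - 273.15 = -375.6.
R = (-375.6 + 273.15) / (-4/9) = 230.51.

230.51°R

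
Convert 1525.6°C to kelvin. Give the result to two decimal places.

1798.75 K

In kelvin: 1525.6000 + 273.15 = 1798.75 K.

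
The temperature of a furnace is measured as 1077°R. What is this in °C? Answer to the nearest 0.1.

In Celsius: (1077 - 491.67) × 5/9 = 325.1833°C.

325.2°C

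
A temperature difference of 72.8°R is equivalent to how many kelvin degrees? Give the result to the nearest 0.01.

An interval of 1°R corresponds to 5/9 K.
72.8 × 5/9 = 40.44.

40.44 K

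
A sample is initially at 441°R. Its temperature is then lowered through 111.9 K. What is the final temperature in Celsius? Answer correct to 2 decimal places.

-140.05°C

Initial temperature in Celsius: (441 - 491.67) × 5/9 = -28.1500°C.
The 111.9 K change is an interval; Kelvin and Celsius degrees are the same size, so ΔC = -111.9°C.
Final Celsius temperature: -28.1500 - 111.9000 = -140.0500°C.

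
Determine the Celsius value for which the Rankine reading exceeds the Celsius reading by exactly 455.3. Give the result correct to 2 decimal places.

Let C be the Celsius reading. The Rankine reading is R = 1.8·C + 491.67.
Require R - C = 455.3: (0.8)·C + 491.67 = 455.3.
C = (455.3 - 491.67) / (0.8) = -45.46.

-45.46°C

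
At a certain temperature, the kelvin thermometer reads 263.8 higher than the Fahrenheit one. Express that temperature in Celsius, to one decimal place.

Let x be the Fahrenheit reading; then the kelvin reading is 5/9·x + 255.372.
(5/9·x + 255.372) - x = 263.8  ⇒  (-4/9)·x = 8.42778  ⇒  x = -18.9625°F.
In Celsius: (-18.9625 - 32) × 5/9 = -28.3°C.

-28.3°C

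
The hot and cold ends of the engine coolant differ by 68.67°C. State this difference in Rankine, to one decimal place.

123.6°R

Only the scale ratio 1.8 matters for a change in temperature.
68.67 × 1.8 = 123.6.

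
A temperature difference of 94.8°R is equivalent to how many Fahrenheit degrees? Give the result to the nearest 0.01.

Rankine and Fahrenheit degrees are the same size, so the interval is unchanged: 94.80.

94.80°F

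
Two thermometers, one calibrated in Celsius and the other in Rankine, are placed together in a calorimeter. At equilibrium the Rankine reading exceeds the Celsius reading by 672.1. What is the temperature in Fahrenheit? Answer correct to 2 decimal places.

Let x be the Celsius reading; then the Rankine reading is 1.8·x + 491.67.
(1.8·x + 491.67) - x = 672.1  ⇒  (0.8)·x = 180.43  ⇒  x = 225.5375°C.
In Fahrenheit: 225.5375 × 1.8 + 32 = 437.97°F.

437.97°F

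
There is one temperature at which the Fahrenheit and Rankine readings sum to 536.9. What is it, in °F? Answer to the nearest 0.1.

38.6°F

Let F be the Fahrenheit reading. The Rankine reading is R = 1·F + 459.67.
Require F + R = 536.9: (2)·F + 459.67 = 536.9.
F = (536.9 - 459.67) / (2) = 38.6.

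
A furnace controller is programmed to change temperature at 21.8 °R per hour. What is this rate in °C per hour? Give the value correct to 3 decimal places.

12.111 °C/hour

The quantity depends on a temperature interval, so only the ratio of degree sizes applies; the offset between the scales is irrelevant.
A change of 1°R is a change of 5/9°C, so 21.8 × 5/9 = 12.111.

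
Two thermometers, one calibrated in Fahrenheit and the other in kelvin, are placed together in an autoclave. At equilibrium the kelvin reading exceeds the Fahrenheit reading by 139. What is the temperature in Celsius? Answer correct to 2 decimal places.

127.69°C

Let x be the Fahrenheit reading; then the kelvin reading is 5/9·x + 255.372.
(5/9·x + 255.372) - x = 139  ⇒  (-4/9)·x = -116.372  ⇒  x = 261.8375°F.
In Celsius: (261.8375 - 32) × 5/9 = 127.69°C.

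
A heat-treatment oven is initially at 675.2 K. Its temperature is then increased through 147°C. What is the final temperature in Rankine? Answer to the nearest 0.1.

1480.0°R

Initial temperature in Celsius: 675.2 - 273.15 = 402.0500°C.
Final Celsius temperature: 402.0500 + 147.0000 = 549.0500°C.
In Rankine: 549.0500 × 1.8 + 491.67 = 1480.0°R.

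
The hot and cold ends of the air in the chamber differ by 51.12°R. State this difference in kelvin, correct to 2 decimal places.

28.40 K

An interval of 1°R corresponds to 5/9 K.
51.12 × 5/9 = 28.40.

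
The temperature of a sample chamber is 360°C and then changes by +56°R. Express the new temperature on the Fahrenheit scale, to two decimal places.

The 56°R change is an interval, so only the factor 5/9 applies: +56 × 5/9 = +31.1111°C.
Final Celsius temperature: 360.0000 + 31.1111 = 391.1111°C.
In Fahrenheit: 391.1111 × 1.8 + 32 = 736.00°F.

736.00°F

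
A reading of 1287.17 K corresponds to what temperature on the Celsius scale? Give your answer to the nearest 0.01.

In Celsius: 1287.17 - 273.15 = 1014.0200°C.

1014.02°C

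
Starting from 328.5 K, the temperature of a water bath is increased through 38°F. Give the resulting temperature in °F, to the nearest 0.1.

Initial temperature in Celsius: 328.5 - 273.15 = 55.3500°C.
The 38°F change is an interval, so only the factor 5/9 applies: +38 × 5/9 = +21.1111°C.
Final Celsius temperature: 55.3500 + 21.1111 = 76.4611°C.
In Fahrenheit: 76.4611 × 1.8 + 32 = 169.6°F.

169.6°F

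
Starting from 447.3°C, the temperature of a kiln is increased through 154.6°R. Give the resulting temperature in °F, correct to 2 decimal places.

The 154.6°R change is an interval, so only the factor 5/9 applies: +154.6 × 5/9 = +85.8889°C.
Final Celsius temperature: 447.3000 + 85.8889 = 533.1889°C.
In Fahrenheit: 533.1889 × 1.8 + 32 = 991.74°F.

991.74°F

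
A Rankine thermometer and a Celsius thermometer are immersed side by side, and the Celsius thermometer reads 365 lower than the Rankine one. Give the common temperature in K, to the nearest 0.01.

114.81 K

Let x be the Rankine reading; then the Celsius reading is 5/9·x - 273.15.
(5/9·x - 273.15) - x = -365  ⇒  (-4/9)·x = -91.85  ⇒  x = 206.6625°R.
In Celsius: (206.6625 - 491.67) × 5/9 = -158.3375°C.
In kelvin: -158.3375 + 273.15 = 114.81 K.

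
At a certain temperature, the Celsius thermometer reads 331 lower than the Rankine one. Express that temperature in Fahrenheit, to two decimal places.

-329.51°F

Let x be the Rankine reading; then the Celsius reading is 5/9·x - 273.15.
(5/9·x - 273.15) - x = -331  ⇒  (-4/9)·x = -57.85  ⇒  x = 130.1625°R.
In Celsius: (130.1625 - 491.67) × 5/9 = -200.8375°C.
In Fahrenheit: -200.8375 × 1.8 + 32 = -329.51°F.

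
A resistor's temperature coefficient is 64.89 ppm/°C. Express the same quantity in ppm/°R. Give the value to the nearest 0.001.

The quantity depends on a temperature interval, so only the ratio of degree sizes applies; the offset between the scales is irrelevant.
A change of 1°R is a change of 5/9°C, so per °R the value is 64.89 × 5/9 = 36.050.

36.050 ppm/°R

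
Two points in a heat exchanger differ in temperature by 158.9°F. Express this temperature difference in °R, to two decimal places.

158.90°R

Fahrenheit and Rankine degrees are the same size, so the interval is unchanged: 158.90.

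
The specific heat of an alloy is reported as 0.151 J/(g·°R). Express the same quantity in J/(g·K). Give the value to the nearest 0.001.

Since only a temperature interval is involved, the additive offset between the scales drops out.
A change of 1 K is a change of 1.8°R, so per K the value is 0.151 × 1.8 = 0.272.

0.272 J/(g·K)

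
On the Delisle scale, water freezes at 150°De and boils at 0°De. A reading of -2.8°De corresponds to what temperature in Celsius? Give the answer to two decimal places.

101.87°C

Linear interpolation between the fixed points: C = (-2.8 - 150) × 100 / (0 - 150) = 101.8667°C.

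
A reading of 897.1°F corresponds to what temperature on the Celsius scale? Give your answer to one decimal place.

480.6°C

In Celsius: (897.1 - 32) × 5/9 = 480.6111°C.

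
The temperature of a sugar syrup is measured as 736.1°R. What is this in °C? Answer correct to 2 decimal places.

In Celsius: (736.1 - 491.67) × 5/9 = 135.7944°C.

135.79°C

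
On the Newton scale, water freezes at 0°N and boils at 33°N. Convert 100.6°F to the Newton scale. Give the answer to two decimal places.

12.58°N

First in Celsius: (100.6 - 32) × 5/9 = 38.1111°C.
Linearly onto the Newton scale: 0 + (38.1111 / 100) × (33 - 0) = 12.58°N.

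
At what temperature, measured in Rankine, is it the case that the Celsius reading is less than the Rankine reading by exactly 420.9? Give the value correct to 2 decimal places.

332.44°R

Let R be the Rankine reading. The Celsius reading is C = 5/9·R - 273.15.
Require C - R = -420.9: (-4/9)·R - 273.15 = -420.9.
R = (-420.9 + 273.15) / (-4/9) = 332.44.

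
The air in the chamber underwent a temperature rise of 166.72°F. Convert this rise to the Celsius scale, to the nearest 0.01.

92.62°C

An interval of 1°F corresponds to 5/9°C.
166.72 × 5/9 = 92.62.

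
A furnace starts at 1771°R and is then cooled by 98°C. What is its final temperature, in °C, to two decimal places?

Initial temperature in Celsius: (1771 - 491.67) × 5/9 = 710.7389°C.
Final Celsius temperature: 710.7389 - 98.0000 = 612.7389°C.

612.74°C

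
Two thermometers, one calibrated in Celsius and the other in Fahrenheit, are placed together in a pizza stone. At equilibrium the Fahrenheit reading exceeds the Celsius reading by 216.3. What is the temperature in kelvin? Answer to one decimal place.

503.5 K

Let x be the Celsius reading; then the Fahrenheit reading is 1.8·x + 32.
(1.8·x + 32) - x = 216.3  ⇒  (0.8)·x = 184.3  ⇒  x = 230.3750°C.
In kelvin: 230.3750 + 273.15 = 503.5 K.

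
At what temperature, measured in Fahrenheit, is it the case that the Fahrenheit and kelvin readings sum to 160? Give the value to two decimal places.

Let F be the Fahrenheit reading. The kelvin reading is K = 5/9·F + 255.372.
Require F + K = 160: (14/9)·F + 255.372 = 160.
F = (160 - 255.372) / (14/9) = -61.31.

-61.31°F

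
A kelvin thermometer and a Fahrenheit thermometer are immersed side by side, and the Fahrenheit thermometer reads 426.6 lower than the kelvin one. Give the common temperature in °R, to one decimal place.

74.4°R

Let x be the kelvin reading; then the Fahrenheit reading is 1.8·x - 459.67.
(1.8·x - 459.67) - x = -426.6  ⇒  (0.8)·x = 33.07  ⇒  x = 41.3375 K.
In Celsius: 41.3375 - 273.15 = -231.8125°C.
In Rankine: -231.8125 × 1.8 + 491.67 = 74.4°R.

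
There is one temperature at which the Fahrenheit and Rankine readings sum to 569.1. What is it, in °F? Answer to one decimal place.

Let F be the Fahrenheit reading. The Rankine reading is R = 1·F + 459.67.
Require F + R = 569.1: (2)·F + 459.67 = 569.1.
F = (569.1 - 459.67) / (2) = 54.7.

54.7°F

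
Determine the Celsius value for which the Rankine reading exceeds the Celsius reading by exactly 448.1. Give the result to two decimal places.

Let C be the Celsius reading. The Rankine reading is R = 1.8·C + 491.67.
Require R - C = 448.1: (0.8)·C + 491.67 = 448.1.
C = (448.1 - 491.67) / (0.8) = -54.46.

-54.46°C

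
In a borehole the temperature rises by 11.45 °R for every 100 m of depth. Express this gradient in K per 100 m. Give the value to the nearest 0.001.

6.361 K/100 m

Since only a temperature interval is involved, the additive offset between the scales drops out.
A change of 1°R is a change of 5/9 K, so 11.45 × 5/9 = 6.361.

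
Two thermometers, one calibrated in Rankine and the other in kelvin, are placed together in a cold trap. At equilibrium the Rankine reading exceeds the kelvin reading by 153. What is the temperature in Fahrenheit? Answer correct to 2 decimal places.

Let x be the Rankine reading; then the kelvin reading is 5/9·x.
(5/9·x) - x = -153  ⇒  (-4/9)·x = -153  ⇒  x = 344.2500°R.
In Celsius: (344.25 - 491.67) × 5/9 = -81.9000°C.
In Fahrenheit: -81.9000 × 1.8 + 32 = -115.42°F.

-115.42°F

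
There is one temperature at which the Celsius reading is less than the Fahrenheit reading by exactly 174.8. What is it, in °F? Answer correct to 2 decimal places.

Let F be the Fahrenheit reading. The Celsius reading is C = 5/9·F - 17.7778.
Require C - F = -174.8: (-4/9)·F - 17.7778 = -174.8.
F = (-174.8 + 17.7778) / (-4/9) = 353.30.

353.30°F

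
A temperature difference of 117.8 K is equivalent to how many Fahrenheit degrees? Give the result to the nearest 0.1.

Only the scale ratio 1.8 matters for a change in temperature.
117.8 × 1.8 = 212.0.

212.0°F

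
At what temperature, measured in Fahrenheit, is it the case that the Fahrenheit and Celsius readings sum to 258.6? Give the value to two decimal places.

Let F be the Fahrenheit reading. The Celsius reading is C = 5/9·F - 17.7778.
Require F + C = 258.6: (14/9)·F - 17.7778 = 258.6.
F = (258.6 + 17.7778) / (14/9) = 177.67.

177.67°F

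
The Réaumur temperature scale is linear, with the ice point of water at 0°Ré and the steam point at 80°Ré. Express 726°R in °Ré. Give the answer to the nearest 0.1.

First in Celsius: (726 - 491.67) × 5/9 = 130.1833°C.
Linearly onto the Réaumur scale: 0 + (130.1833 / 100) × (80 - 0) = 104.1°Ré.

104.1°Ré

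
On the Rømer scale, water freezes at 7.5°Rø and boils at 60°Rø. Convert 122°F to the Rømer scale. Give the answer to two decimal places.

First in Celsius: (122 - 32) × 5/9 = 50.0000°C.
Linearly onto the Rømer scale: 7.5 + (50.0000 / 100) × (60 - 7.5) = 33.75°Rø.

33.75°Rø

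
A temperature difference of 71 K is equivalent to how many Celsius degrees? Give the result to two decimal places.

71.00°C

Kelvin and Celsius degrees are the same size, so the interval is unchanged: 71.00.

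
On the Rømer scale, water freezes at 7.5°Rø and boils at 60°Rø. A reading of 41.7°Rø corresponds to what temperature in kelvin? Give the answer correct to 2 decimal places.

Linear interpolation between the fixed points: C = (41.7 - 7.5) × 100 / (60 - 7.5) = 65.1429°C.
Then 65.1429 + 273.15 = 338.29 K.

338.29 K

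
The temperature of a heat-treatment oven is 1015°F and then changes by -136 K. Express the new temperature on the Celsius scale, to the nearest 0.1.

Initial temperature in Celsius: (1015 - 32) × 5/9 = 546.1111°C.
The 136 K change is an interval; Kelvin and Celsius degrees are the same size, so ΔC = -136°C.
Final Celsius temperature: 546.1111 - 136.0000 = 410.1111°C.

410.1°C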